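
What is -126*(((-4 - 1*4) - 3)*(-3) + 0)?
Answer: -4158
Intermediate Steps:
-126*(((-4 - 1*4) - 3)*(-3) + 0) = -126*(((-4 - 4) - 3)*(-3) + 0) = -126*((-8 - 3)*(-3) + 0) = -126*(-11*(-3) + 0) = -126*(33 + 0) = -126*33 = -4158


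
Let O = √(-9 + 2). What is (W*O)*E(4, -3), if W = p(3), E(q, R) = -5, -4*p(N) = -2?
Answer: -5*I*√7/2 ≈ -6.6144*I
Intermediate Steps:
p(N) = ½ (p(N) = -¼*(-2) = ½)
W = ½ ≈ 0.50000
O = I*√7 (O = √(-7) = I*√7 ≈ 2.6458*I)
(W*O)*E(4, -3) = ((I*√7)/2)*(-5) = (I*√7/2)*(-5) = -5*I*√7/2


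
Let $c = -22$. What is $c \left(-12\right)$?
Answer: $264$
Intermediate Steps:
$c \left(-12\right) = \left(-22\right) \left(-12\right) = 264$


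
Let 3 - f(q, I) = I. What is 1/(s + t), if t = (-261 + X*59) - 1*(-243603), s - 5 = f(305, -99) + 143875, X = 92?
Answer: 1/392752 ≈ 2.5461e-6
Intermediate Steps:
f(q, I) = 3 - I
s = 143982 (s = 5 + ((3 - 1*(-99)) + 143875) = 5 + ((3 + 99) + 143875) = 5 + (102 + 143875) = 5 + 143977 = 143982)
t = 248770 (t = (-261 + 92*59) - 1*(-243603) = (-261 + 5428) + 243603 = 5167 + 243603 = 248770)
1/(s + t) = 1/(143982 + 248770) = 1/392752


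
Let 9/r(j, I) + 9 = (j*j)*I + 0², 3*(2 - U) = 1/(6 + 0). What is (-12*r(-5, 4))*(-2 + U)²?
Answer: -1/273 ≈ -0.0036630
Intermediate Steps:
U = 35/18 (U = 2 - 1/(3*(6 + 0)) = 2 - ⅓/6 = 2 - ⅓*⅙ = 2 - 1/18 = 35/18 ≈ 1.9444)
r(j, I) = 9/(-9 + I*j²) (r(j, I) = 9/(-9 + ((j*j)*I + 0²)) = 9/(-9 + (j²*I + 0)) = 9/(-9 + (I*j² + 0)) = 9/(-9 + I*j²))
(-12*r(-5, 4))*(-2 + U)² = (-108/(-9 + 4*(-5)²))*(-2 + 35/18)² = (-108/(-9 + 4*25))*(-1/18)² = -108/(-9 + 100)*(1/324) = -108/91*(1/324) = -12*9/91*(1/324) = -108/91*1/324 = -1/273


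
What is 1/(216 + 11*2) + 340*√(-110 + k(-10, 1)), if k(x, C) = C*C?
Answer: 1/238 + 340*I*√109 ≈ 0.0042017 + 3549.7*I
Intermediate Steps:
k(x, C) = C²
1/(216 + 11*2) + 340*√(-110 + k(-10, 1)) = 1/(216 + 11*2) + 340*√(-110 + 1²) = 1/(216 + 22) + 340*√(-110 + 1) = 1/238 + 340*√(-109) = 1/238 + 340*(I*√109) = 1/238 + 340*I*√109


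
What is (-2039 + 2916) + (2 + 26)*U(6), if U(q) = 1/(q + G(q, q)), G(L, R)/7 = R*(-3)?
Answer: 26303/30 ≈ 876.77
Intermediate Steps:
G(L, R) = -21*R (G(L, R) = 7*(R*(-3)) = 7*(-3*R) = -21*R)
U(q) = -1/(20*q) (U(q) = 1/(q - 21*q) = 1/(-20*q) = -1/(20*q))
(-2039 + 2916) + (2 + 26)*U(6) = (-2039 + 2916) + (2 + 26)*(-1/20/6) = 877 + 28*(-1/20*⅙) = 877 + 28*(-1/120) = 877 - 7/30 = 26303/30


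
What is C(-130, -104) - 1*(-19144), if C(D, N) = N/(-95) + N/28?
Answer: 12729018/665 ≈ 19141.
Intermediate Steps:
C(D, N) = 67*N/2660 (C(D, N) = N*(-1/95) + N*(1/28) = -N/95 + N/28 = 67*N/2660)
C(-130, -104) - 1*(-19144) = (67/2660)*(-104) - 1*(-19144) = -1742/665 + 19144 = 12729018/665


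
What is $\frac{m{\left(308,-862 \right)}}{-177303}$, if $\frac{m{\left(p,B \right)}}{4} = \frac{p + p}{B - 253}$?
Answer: $\frac{352}{28241835} \approx 1.2464 \cdot 10^{-5}$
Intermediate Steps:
$m{\left(p,B \right)} = \frac{8 p}{-253 + B}$ ($m{\left(p,B \right)} = 4 \frac{p + p}{B - 253} = 4 \frac{2 p}{-253 + B} = \frac{8 p}{-253 + B}$)
$\frac{m{\left(308,-862 \right)}}{-177303} = \frac{8 \cdot 308 \frac{1}{-253 - 862}}{-177303} = 8 \cdot 308 \frac{1}{-1115} \left(- \frac{1}{177303}\right) = 8 \cdot 308 \left(- \frac{1}{1115}\right) \left(- \frac{1}{177303}\right) = \left(- \frac{2464}{1115}\right) \left(- \frac{1}{177303}\right) = \frac{352}{28241835}$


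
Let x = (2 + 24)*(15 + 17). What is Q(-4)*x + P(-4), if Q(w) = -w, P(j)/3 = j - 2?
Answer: 3310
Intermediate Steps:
P(j) = -6 + 3*j (P(j) = 3*(j - 2) = 3*(-2 + j) = -6 + 3*j)
x = 832 (x = 26*32 = 832)
Q(-4)*x + P(-4) = -1*(-4)*832 + (-6 + 3*(-4)) = 4*832 + (-6 - 12) = 3328 - 18 = 3310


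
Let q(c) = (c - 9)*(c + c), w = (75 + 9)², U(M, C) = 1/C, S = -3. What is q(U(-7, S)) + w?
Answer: 63560/9 ≈ 7062.2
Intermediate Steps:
w = 7056 (w = 84² = 7056)
q(c) = 2*c*(-9 + c) (q(c) = (-9 + c)*(2*c) = 2*c*(-9 + c))
q(U(-7, S)) + w = 2*(-9 + 1/(-3))/(-3) + 7056 = 2*(-⅓)*(-9 - ⅓) + 7056 = 2*(-⅓)*(-28/3) + 7056 = 56/9 + 7056 = 63560/9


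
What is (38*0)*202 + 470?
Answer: 470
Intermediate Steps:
(38*0)*202 + 470 = 0*202 + 470 = 0 + 470 = 470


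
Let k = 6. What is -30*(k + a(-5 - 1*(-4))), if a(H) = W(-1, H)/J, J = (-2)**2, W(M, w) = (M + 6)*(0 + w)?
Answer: -285/2 ≈ -142.50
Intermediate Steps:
W(M, w) = w*(6 + M) (W(M, w) = (6 + M)*w = w*(6 + M))
J = 4
a(H) = 5*H/4 (a(H) = (H*(6 - 1))/4 = (H*5)*(1/4) = (5*H)*(1/4) = 5*H/4)
-30*(k + a(-5 - 1*(-4))) = -30*(6 + 5*(-5 - 1*(-4))/4) = -30*(6 + 5*(-5 + 4)/4) = -30*(6 + (5/4)*(-1)) = -30*(6 - 5/4) = -30*19/4 = -285/2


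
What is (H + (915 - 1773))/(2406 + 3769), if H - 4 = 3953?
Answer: 3099/6175 ≈ 0.50186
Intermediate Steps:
H = 3957 (H = 4 + 3953 = 3957)
(H + (915 - 1773))/(2406 + 3769) = (3957 + (915 - 1773))/(2406 + 3769) = (3957 - 858)/6175 = 3099*(1/6175) = 3099/6175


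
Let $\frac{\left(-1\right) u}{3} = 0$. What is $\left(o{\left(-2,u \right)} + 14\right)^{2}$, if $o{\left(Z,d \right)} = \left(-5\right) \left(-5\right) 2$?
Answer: $4096$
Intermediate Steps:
$u = 0$ ($u = \left(-3\right) 0 = 0$)
$o{\left(Z,d \right)} = 50$ ($o{\left(Z,d \right)} = 25 \cdot 2 = 50$)
$\left(o{\left(-2,u \right)} + 14\right)^{2} = \left(50 + 14\right)^{2} = 64^{2} = 4096$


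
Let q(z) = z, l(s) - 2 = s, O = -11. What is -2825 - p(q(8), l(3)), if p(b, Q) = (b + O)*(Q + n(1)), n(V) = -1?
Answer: -2813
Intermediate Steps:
l(s) = 2 + s
p(b, Q) = (-1 + Q)*(-11 + b) (p(b, Q) = (b - 11)*(Q - 1) = (-11 + b)*(-1 + Q) = (-1 + Q)*(-11 + b))
-2825 - p(q(8), l(3)) = -2825 - (11 - 1*8 - 11*(2 + 3) + (2 + 3)*8) = -2825 - (11 - 8 - 11*5 + 5*8) = -2825 - (11 - 8 - 55 + 40) = -2825 - 1*(-12) = -2825 + 12 = -2813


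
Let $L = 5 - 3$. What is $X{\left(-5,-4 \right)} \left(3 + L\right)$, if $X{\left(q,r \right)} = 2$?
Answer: $10$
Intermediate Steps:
$L = 2$ ($L = 5 - 3 = 2$)
$X{\left(-5,-4 \right)} \left(3 + L\right) = 2 \left(3 + 2\right) = 2 \cdot 5 = 10$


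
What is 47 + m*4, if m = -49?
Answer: -149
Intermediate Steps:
47 + m*4 = 47 - 49*4 = 47 - 196 = -149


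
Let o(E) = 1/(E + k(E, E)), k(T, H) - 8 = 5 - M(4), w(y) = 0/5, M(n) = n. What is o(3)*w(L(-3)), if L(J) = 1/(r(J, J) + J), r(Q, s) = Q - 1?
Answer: 0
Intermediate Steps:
r(Q, s) = -1 + Q
L(J) = 1/(-1 + 2*J) (L(J) = 1/((-1 + J) + J) = 1/(-1 + 2*J))
w(y) = 0 (w(y) = 0*(1/5) = 0)
k(T, H) = 9 (k(T, H) = 8 + (5 - 1*4) = 8 + (5 - 4) = 8 + 1 = 9)
o(E) = 1/(9 + E) (o(E) = 1/(E + 9) = 1/(9 + E))
o(3)*w(L(-3)) = 0/(9 + 3) = 0/12 = (1/12)*0 = 0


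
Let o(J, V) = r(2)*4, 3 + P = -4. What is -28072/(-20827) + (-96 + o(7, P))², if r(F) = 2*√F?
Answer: 194635560/20827 - 1536*√2 ≈ 7173.1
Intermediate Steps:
P = -7 (P = -3 - 4 = -7)
o(J, V) = 8*√2 (o(J, V) = (2*√2)*4 = 8*√2)
-28072/(-20827) + (-96 + o(7, P))² = -28072/(-20827) + (-96 + 8*√2)² = -28072*(-1/20827) + (-96 + 8*√2)² = 28072/20827 + (-96 + 8*√2)²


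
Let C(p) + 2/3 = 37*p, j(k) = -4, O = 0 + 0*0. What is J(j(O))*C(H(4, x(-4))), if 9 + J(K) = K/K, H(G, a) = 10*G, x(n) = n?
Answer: -35504/3 ≈ -11835.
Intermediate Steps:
O = 0 (O = 0 + 0 = 0)
J(K) = -8 (J(K) = -9 + K/K = -9 + 1 = -8)
C(p) = -⅔ + 37*p
J(j(O))*C(H(4, x(-4))) = -8*(-⅔ + 37*(10*4)) = -8*(-⅔ + 37*40) = -8*(-⅔ + 1480) = -8*4438/3 = -35504/3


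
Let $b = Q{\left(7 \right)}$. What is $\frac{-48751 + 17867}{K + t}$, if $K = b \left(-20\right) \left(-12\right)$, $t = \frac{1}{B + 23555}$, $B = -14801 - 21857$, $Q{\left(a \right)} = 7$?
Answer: $- \frac{404673052}{22013039} \approx -18.383$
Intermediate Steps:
$b = 7$
$B = -36658$
$t = - \frac{1}{13103}$ ($t = \frac{1}{-36658 + 23555} = \frac{1}{-13103} = - \frac{1}{13103} \approx -7.6318 \cdot 10^{-5}$)
$K = 1680$ ($K = 7 \left(-20\right) \left(-12\right) = \left(-140\right) \left(-12\right) = 1680$)
$\frac{-48751 + 17867}{K + t} = \frac{-48751 + 17867}{1680 - \frac{1}{13103}} = - \frac{30884}{\frac{22013039}{13103}} = \left(-30884\right) \frac{13103}{22013039} = - \frac{404673052}{22013039}$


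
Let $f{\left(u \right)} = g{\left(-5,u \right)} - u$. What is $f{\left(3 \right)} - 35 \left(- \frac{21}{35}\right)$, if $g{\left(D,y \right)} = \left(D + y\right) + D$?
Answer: $11$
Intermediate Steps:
$g{\left(D,y \right)} = y + 2 D$
$f{\left(u \right)} = -10$ ($f{\left(u \right)} = \left(u + 2 \left(-5\right)\right) - u = \left(u - 10\right) - u = \left(-10 + u\right) - u = -10$)
$f{\left(3 \right)} - 35 \left(- \frac{21}{35}\right) = -10 - 35 \left(- \frac{21}{35}\right) = -10 - 35 \left(\left(-21\right) \frac{1}{35}\right) = -10 - -21 = -10 + 21 = 11$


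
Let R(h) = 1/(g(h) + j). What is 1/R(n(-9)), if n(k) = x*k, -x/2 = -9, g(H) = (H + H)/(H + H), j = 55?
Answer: 56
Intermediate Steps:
g(H) = 1 (g(H) = (2*H)/((2*H)) = (2*H)*(1/(2*H)) = 1)
x = 18 (x = -2*(-9) = 18)
n(k) = 18*k
R(h) = 1/56 (R(h) = 1/(1 + 55) = 1/56)
1/R(n(-9)) = 1/(1/56) = 56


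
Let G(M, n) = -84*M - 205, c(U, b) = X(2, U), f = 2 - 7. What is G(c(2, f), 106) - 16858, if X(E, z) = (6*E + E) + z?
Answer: -18407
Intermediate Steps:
f = -5
X(E, z) = z + 7*E (X(E, z) = 7*E + z = z + 7*E)
c(U, b) = 14 + U (c(U, b) = U + 7*2 = U + 14 = 14 + U)
G(M, n) = -205 - 84*M
G(c(2, f), 106) - 16858 = (-205 - 84*(14 + 2)) - 16858 = (-205 - 84*16) - 16858 = (-205 - 1344) - 16858 = -1549 - 16858 = -18407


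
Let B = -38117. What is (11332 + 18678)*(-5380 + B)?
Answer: -1305344970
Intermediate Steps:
(11332 + 18678)*(-5380 + B) = (11332 + 18678)*(-5380 - 38117) = 30010*(-43497) = -1305344970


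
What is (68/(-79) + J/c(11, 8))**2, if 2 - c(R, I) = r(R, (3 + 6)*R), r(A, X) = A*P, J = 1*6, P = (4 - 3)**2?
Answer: 131044/56169 ≈ 2.3330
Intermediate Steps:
P = 1 (P = 1**2 = 1)
J = 6
r(A, X) = A (r(A, X) = A*1 = A)
c(R, I) = 2 - R
(68/(-79) + J/c(11, 8))**2 = (68/(-79) + 6/(2 - 1*11))**2 = (68*(-1/79) + 6/(2 - 11))**2 = (-68/79 + 6/(-9))**2 = (-68/79 + 6*(-1/9))**2 = (-68/79 - 2/3)**2 = (-362/237)**2 = 131044/56169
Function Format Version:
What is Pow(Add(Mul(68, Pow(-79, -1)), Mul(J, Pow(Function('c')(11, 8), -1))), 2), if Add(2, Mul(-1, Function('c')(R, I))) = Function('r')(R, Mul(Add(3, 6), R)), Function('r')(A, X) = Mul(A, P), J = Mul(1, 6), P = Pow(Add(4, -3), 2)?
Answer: Rational(131044, 56169) ≈ 2.3330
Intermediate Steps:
P = 1 (P = Pow(1, 2) = 1)
J = 6
Function('r')(A, X) = A (Function('r')(A, X) = Mul(A, 1) = A)
Function('c')(R, I) = Add(2, Mul(-1, R))
Pow(Add(Mul(68, Pow(-79, -1)), Mul(J, Pow(Function('c')(11, 8), -1))), 2) = Pow(Add(Mul(68, Pow(-79, -1)), Mul(6, Pow(Add(2, Mul(-1, 11)), -1))), 2) = Pow(Add(Mul(68, Rational(-1, 79)), Mul(6, Pow(Add(2, -11), -1))), 2) = Pow(Add(Rational(-68, 79), Mul(6, Pow(-9, -1))), 2) = Pow(Add(Rational(-68, 79), Mul(6, Rational(-1, 9))), 2) = Pow(Add(Rational(-68, 79), Rational(-2, 3)), 2) = Pow(Rational(-362, 237), 2) = Rational(131044, 56169)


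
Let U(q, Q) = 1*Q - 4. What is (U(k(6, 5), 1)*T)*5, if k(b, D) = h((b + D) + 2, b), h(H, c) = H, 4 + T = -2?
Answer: 90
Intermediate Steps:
T = -6 (T = -4 - 2 = -6)
k(b, D) = 2 + D + b (k(b, D) = (b + D) + 2 = (D + b) + 2 = 2 + D + b)
U(q, Q) = -4 + Q (U(q, Q) = Q - 4 = -4 + Q)
(U(k(6, 5), 1)*T)*5 = ((-4 + 1)*(-6))*5 = -3*(-6)*5 = 18*5 = 90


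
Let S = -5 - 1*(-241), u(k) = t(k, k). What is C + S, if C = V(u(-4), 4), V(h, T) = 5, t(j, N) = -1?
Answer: 241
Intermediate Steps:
u(k) = -1
C = 5
S = 236 (S = -5 + 241 = 236)
C + S = 5 + 236 = 241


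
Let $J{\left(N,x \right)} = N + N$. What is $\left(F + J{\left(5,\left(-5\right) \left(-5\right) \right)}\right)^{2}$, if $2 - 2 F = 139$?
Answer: $\frac{13689}{4} \approx 3422.3$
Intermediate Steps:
$J{\left(N,x \right)} = 2 N$
$F = - \frac{137}{2}$ ($F = 1 - \frac{139}{2} = - \frac{137}{2} \approx -68.5$)
$\left(F + J{\left(5,\left(-5\right) \left(-5\right) \right)}\right)^{2} = \left(- \frac{137}{2} + 2 \cdot 5\right)^{2} = \left(- \frac{137}{2} + 10\right)^{2} = \left(- \frac{117}{2}\right)^{2} = \frac{13689}{4}$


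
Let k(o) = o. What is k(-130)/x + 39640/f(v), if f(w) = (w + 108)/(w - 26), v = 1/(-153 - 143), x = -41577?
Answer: -12685516063450/1329091959 ≈ -9544.5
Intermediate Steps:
v = -1/296 (v = 1/(-296) = -1/296 ≈ -0.0033784)
f(w) = (108 + w)/(-26 + w)
k(-130)/x + 39640/f(v) = -130/(-41577) + 39640/(((108 - 1/296)/(-26 - 1/296))) = -130*(-1/41577) + 39640/(((31967/296)/(-7697/296))) = 130/41577 + 39640/((-296/7697*31967/296)) = 130/41577 + 39640/(-31967/7697) = 130/41577 + 39640*(-7697/31967) = 130/41577 - 305109080/31967 = -12685516063450/1329091959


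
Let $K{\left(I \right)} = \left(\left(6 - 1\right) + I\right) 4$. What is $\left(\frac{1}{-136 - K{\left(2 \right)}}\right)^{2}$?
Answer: $\frac{1}{26896} \approx 3.718 \cdot 10^{-5}$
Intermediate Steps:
$K{\left(I \right)} = 20 + 4 I$ ($K{\left(I \right)} = \left(\left(6 - 1\right) + I\right) 4 = \left(5 + I\right) 4 = 20 + 4 I$)
$\left(\frac{1}{-136 - K{\left(2 \right)}}\right)^{2} = \left(\frac{1}{-136 - \left(20 + 4 \cdot 2\right)}\right)^{2} = \left(\frac{1}{-136 - \left(20 + 8\right)}\right)^{2} = \left(\frac{1}{-136 - 28}\right)^{2} = \left(\frac{1}{-164}\right)^{2} = \left(- \frac{1}{164}\right)^{2} = \frac{1}{26896}$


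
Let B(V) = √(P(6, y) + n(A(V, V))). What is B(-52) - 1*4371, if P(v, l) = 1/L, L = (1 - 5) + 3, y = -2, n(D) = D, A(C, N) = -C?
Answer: -4371 + √51 ≈ -4363.9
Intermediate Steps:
L = -1 (L = -4 + 3 = -1)
P(v, l) = -1 (P(v, l) = 1/(-1) = -1)
B(V) = √(-1 - V)
B(-52) - 1*4371 = √(-1 - 1*(-52)) - 1*4371 = √(-1 + 52) - 4371 = √51 - 4371 = -4371 + √51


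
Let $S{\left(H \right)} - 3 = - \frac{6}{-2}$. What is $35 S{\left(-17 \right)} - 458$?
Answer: $-248$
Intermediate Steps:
$S{\left(H \right)} = 6$ ($S{\left(H \right)} = 3 - \frac{6}{-2} = 3 - -3 = 3 + 3 = 6$)
$35 S{\left(-17 \right)} - 458 = 35 \cdot 6 - 458 = 210 - 458 = -248$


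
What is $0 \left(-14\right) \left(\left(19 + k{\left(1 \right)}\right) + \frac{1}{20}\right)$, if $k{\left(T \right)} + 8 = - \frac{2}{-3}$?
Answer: $0$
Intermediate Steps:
$k{\left(T \right)} = - \frac{22}{3}$ ($k{\left(T \right)} = -8 - \frac{2}{-3} = -8 - - \frac{2}{3} = -8 + \frac{2}{3} = - \frac{22}{3}$)
$0 \left(-14\right) \left(\left(19 + k{\left(1 \right)}\right) + \frac{1}{20}\right) = 0 \left(-14\right) \left(\left(19 - \frac{22}{3}\right) + \frac{1}{20}\right) = 0 \left(\frac{35}{3} + \frac{1}{20}\right) = 0 \cdot \frac{703}{60} = 0$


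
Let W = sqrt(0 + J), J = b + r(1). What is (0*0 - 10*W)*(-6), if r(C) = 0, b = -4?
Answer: 120*I ≈ 120.0*I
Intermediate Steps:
J = -4 (J = -4 + 0 = -4)
W = 2*I (W = sqrt(0 - 4) = sqrt(-4) = 2*I ≈ 2.0*I)
(0*0 - 10*W)*(-6) = (0*0 - 20*I)*(-6) = (0 - 20*I)*(-6) = -20*I*(-6) = 120*I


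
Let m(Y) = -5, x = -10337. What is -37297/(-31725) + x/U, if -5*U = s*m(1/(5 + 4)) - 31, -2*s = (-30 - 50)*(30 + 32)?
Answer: -1176067618/394373475 ≈ -2.9821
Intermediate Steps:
s = 2480 (s = -(-30 - 50)*(30 + 32)/2 = -(-40)*62 = -1/2*(-4960) = 2480)
U = 12431/5 (U = -(2480*(-5) - 31)/5 = -(-12400 - 31)/5 = -1/5*(-12431) = 12431/5 ≈ 2486.2)
-37297/(-31725) + x/U = -37297/(-31725) - 10337/12431/5 = -37297*(-1/31725) - 10337*5/12431 = 37297/31725 - 51685/12431 = -1176067618/394373475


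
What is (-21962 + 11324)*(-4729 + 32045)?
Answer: -290587608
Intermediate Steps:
(-21962 + 11324)*(-4729 + 32045) = -10638*27316 = -290587608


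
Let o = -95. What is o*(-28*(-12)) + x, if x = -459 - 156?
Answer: -32535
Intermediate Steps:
x = -615
o*(-28*(-12)) + x = -(-2660)*(-12) - 615 = -95*336 - 615 = -31920 - 615 = -32535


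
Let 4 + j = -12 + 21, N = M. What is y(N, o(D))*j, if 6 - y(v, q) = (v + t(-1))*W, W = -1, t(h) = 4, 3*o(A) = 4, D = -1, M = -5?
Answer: 25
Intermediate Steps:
o(A) = 4/3 (o(A) = (1/3)*4 = 4/3)
N = -5
y(v, q) = 10 + v (y(v, q) = 6 - (v + 4)*(-1) = 6 - (4 + v)*(-1) = 6 - (-4 - v) = 6 + (4 + v) = 10 + v)
j = 5 (j = -4 + (-12 + 21) = -4 + 9 = 5)
y(N, o(D))*j = (10 - 5)*5 = 5*5 = 25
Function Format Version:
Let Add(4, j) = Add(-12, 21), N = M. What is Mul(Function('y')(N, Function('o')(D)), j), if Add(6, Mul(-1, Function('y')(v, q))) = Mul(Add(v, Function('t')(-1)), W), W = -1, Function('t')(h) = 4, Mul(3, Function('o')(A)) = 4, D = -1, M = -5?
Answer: 25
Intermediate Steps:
Function('o')(A) = Rational(4, 3) (Function('o')(A) = Mul(Rational(1, 3), 4) = Rational(4, 3))
N = -5
Function('y')(v, q) = Add(10, v) (Function('y')(v, q) = Add(6, Mul(-1, Mul(Add(v, 4), -1))) = Add(6, Mul(-1, Mul(Add(4, v), -1))) = Add(6, Mul(-1, Add(-4, Mul(-1, v)))) = Add(6, Add(4, v)) = Add(10, v))
j = 5 (j = Add(-4, Add(-12, 21)) = Add(-4, 9) = 5)
Mul(Function('y')(N, Function('o')(D)), j) = Mul(Add(10, -5), 5) = Mul(5, 5) = 25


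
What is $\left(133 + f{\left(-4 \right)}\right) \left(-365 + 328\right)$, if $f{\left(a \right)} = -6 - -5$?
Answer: $-4884$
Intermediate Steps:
$f{\left(a \right)} = -1$ ($f{\left(a \right)} = -6 + 5 = -1$)
$\left(133 + f{\left(-4 \right)}\right) \left(-365 + 328\right) = \left(133 - 1\right) \left(-365 + 328\right) = 132 \left(-37\right) = -4884$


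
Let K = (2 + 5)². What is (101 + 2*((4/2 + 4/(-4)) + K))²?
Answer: 40401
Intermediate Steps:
K = 49 (K = 7² = 49)
(101 + 2*((4/2 + 4/(-4)) + K))² = (101 + 2*((4/2 + 4/(-4)) + 49))² = (101 + 2*((4*(½) + 4*(-¼)) + 49))² = (101 + 2*((2 - 1) + 49))² = (101 + 2*(1 + 49))² = (101 + 2*50)² = (101 + 100)² = 201² = 40401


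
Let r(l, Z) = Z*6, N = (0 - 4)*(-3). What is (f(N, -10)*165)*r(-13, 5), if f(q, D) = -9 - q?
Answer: -103950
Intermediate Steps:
N = 12 (N = -4*(-3) = 12)
r(l, Z) = 6*Z
(f(N, -10)*165)*r(-13, 5) = ((-9 - 1*12)*165)*(6*5) = ((-9 - 12)*165)*30 = -21*165*30 = -3465*30 = -103950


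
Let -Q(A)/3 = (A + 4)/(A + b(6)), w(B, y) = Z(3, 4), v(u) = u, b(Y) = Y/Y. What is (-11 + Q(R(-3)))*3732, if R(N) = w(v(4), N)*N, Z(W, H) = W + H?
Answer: -252843/5 ≈ -50569.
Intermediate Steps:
b(Y) = 1
Z(W, H) = H + W
w(B, y) = 7 (w(B, y) = 4 + 3 = 7)
R(N) = 7*N
Q(A) = -3*(4 + A)/(1 + A) (Q(A) = -3*(A + 4)/(A + 1) = -3*(4 + A)/(1 + A))
(-11 + Q(R(-3)))*3732 = (-11 + 3*(-4 - 7*(-3))/(1 + 7*(-3)))*3732 = (-11 + 3*(-4 - 1*(-21))/(1 - 21))*3732 = (-11 + 3*(-4 + 21)/(-20))*3732 = (-11 + 3*(-1/20)*17)*3732 = (-11 - 51/20)*3732 = -271/20*3732 = -252843/5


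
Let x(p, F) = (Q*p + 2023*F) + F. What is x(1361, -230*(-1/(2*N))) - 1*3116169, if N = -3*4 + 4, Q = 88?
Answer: -3025496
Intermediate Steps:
N = -8 (N = -12 + 4 = -8)
x(p, F) = 88*p + 2024*F (x(p, F) = (88*p + 2023*F) + F = 88*p + 2024*F)
x(1361, -230*(-1/(2*N))) - 1*3116169 = (88*1361 + 2024*(-230/((-2*(-8))))) - 1*3116169 = (119768 + 2024*(-230/16)) - 3116169 = (119768 + 2024*(-230*1/16)) - 3116169 = (119768 + 2024*(-115/8)) - 3116169 = (119768 - 29095) - 3116169 = 90673 - 3116169 = -3025496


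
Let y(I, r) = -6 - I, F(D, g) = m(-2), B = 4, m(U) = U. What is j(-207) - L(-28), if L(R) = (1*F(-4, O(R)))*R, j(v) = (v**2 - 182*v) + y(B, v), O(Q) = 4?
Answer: 80457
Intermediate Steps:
F(D, g) = -2
j(v) = -10 + v**2 - 182*v (j(v) = (v**2 - 182*v) + (-6 - 1*4) = (v**2 - 182*v) + (-6 - 4) = (v**2 - 182*v) - 10 = -10 + v**2 - 182*v)
L(R) = -2*R (L(R) = (1*(-2))*R = -2*R)
j(-207) - L(-28) = (-10 + (-207)**2 - 182*(-207)) - (-2)*(-28) = (-10 + 42849 + 37674) - 1*56 = 80513 - 56 = 80457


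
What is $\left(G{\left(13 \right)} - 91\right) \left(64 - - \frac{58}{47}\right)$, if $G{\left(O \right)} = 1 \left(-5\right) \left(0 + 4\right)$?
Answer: $- \frac{340326}{47} \approx -7241.0$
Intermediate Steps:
$G{\left(O \right)} = -20$ ($G{\left(O \right)} = \left(-5\right) 4 = -20$)
$\left(G{\left(13 \right)} - 91\right) \left(64 - - \frac{58}{47}\right) = \left(-20 - 91\right) \left(64 - - \frac{58}{47}\right) = - 111 \left(64 - \left(-58\right) \frac{1}{47}\right) = - 111 \left(64 - - \frac{58}{47}\right) = - 111 \left(64 + \frac{58}{47}\right) = \left(-111\right) \frac{3066}{47} = - \frac{340326}{47}$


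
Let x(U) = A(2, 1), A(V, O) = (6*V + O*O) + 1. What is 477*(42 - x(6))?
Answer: 13356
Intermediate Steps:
A(V, O) = 1 + O² + 6*V (A(V, O) = (6*V + O²) + 1 = (O² + 6*V) + 1 = 1 + O² + 6*V)
x(U) = 14 (x(U) = 1 + 1² + 6*2 = 1 + 1 + 12 = 14)
477*(42 - x(6)) = 477*(42 - 1*14) = 477*(42 - 14) = 477*28 = 13356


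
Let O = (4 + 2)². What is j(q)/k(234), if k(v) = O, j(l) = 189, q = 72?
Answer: 21/4 ≈ 5.2500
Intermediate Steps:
O = 36 (O = 6² = 36)
k(v) = 36
j(q)/k(234) = 189/36 = 189*(1/36) = 21/4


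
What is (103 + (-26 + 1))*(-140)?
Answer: -10920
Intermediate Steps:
(103 + (-26 + 1))*(-140) = (103 - 25)*(-140) = 78*(-140) = -10920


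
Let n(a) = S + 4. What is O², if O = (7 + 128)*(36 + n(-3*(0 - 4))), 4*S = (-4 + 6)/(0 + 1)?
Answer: 119574225/4 ≈ 2.9894e+7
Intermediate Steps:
S = ½ (S = ((-4 + 6)/(0 + 1))/4 = (2/1)/4 = (2*1)/4 = (¼)*2 = ½ ≈ 0.50000)
n(a) = 9/2 (n(a) = ½ + 4 = 9/2)
O = 10935/2 (O = (7 + 128)*(36 + 9/2) = 135*(81/2) = 10935/2 ≈ 5467.5)
O² = (10935/2)² = 119574225/4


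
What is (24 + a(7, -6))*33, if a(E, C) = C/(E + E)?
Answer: 5445/7 ≈ 777.86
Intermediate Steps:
a(E, C) = C/(2*E) (a(E, C) = C/((2*E)) = C*(1/(2*E)) = C/(2*E))
(24 + a(7, -6))*33 = (24 + (1/2)*(-6)/7)*33 = (24 + (1/2)*(-6)*(1/7))*33 = (24 - 3/7)*33 = (165/7)*33 = 5445/7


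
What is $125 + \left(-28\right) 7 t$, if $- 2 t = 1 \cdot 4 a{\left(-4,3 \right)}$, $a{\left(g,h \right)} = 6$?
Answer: $2477$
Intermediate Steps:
$t = -12$ ($t = - \frac{1 \cdot 4 \cdot 6}{2} = - \frac{4 \cdot 6}{2} = \left(- \frac{1}{2}\right) 24 = -12$)
$125 + \left(-28\right) 7 t = 125 + \left(-28\right) 7 \left(-12\right) = 125 - -2352 = 125 + 2352 = 2477$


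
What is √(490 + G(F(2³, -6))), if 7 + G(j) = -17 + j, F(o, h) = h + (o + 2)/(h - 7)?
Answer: √77610/13 ≈ 21.430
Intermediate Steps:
F(o, h) = h + (2 + o)/(-7 + h)
G(j) = -24 + j (G(j) = -7 + (-17 + j) = -24 + j)
√(490 + G(F(2³, -6))) = √(490 + (-24 + (2 + 2³ + (-6)² - 7*(-6))/(-7 - 6))) = √(490 + (-24 + (2 + 8 + 36 + 42)/(-13))) = √(490 + (-24 - 1/13*88)) = √(490 + (-24 - 88/13)) = √(490 - 400/13) = √(5970/13) = √77610/13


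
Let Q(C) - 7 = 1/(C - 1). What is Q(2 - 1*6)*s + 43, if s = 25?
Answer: 213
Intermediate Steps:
Q(C) = 7 + 1/(-1 + C) (Q(C) = 7 + 1/(C - 1) = 7 + 1/(-1 + C))
Q(2 - 1*6)*s + 43 = ((-6 + 7*(2 - 1*6))/(-1 + (2 - 1*6)))*25 + 43 = ((-6 + 7*(2 - 6))/(-1 + (2 - 6)))*25 + 43 = ((-6 + 7*(-4))/(-1 - 4))*25 + 43 = ((-6 - 28)/(-5))*25 + 43 = -⅕*(-34)*25 + 43 = (34/5)*25 + 43 = 170 + 43 = 213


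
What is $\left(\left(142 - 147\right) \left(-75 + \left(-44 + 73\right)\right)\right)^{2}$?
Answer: $52900$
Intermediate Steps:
$\left(\left(142 - 147\right) \left(-75 + \left(-44 + 73\right)\right)\right)^{2} = \left(- 5 \left(-75 + 29\right)\right)^{2} = \left(\left(-5\right) \left(-46\right)\right)^{2} = 230^{2} = 52900$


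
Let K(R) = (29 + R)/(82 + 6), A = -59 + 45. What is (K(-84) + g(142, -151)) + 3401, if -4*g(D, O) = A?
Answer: 27231/8 ≈ 3403.9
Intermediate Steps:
A = -14
K(R) = 29/88 + R/88 (K(R) = (29 + R)/88 = (29 + R)*(1/88) = 29/88 + R/88)
g(D, O) = 7/2 (g(D, O) = -¼*(-14) = 7/2)
(K(-84) + g(142, -151)) + 3401 = ((29/88 + (1/88)*(-84)) + 7/2) + 3401 = ((29/88 - 21/22) + 7/2) + 3401 = (-5/8 + 7/2) + 3401 = 23/8 + 3401 = 27231/8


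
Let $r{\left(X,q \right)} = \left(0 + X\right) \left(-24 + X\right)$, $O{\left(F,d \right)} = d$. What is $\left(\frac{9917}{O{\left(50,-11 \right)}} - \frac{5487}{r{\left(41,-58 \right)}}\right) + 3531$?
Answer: $\frac{20099671}{7667} \approx 2621.6$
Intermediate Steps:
$r{\left(X,q \right)} = X \left(-24 + X\right)$
$\left(\frac{9917}{O{\left(50,-11 \right)}} - \frac{5487}{r{\left(41,-58 \right)}}\right) + 3531 = \left(\frac{9917}{-11} - \frac{5487}{41 \left(-24 + 41\right)}\right) + 3531 = \left(9917 \left(- \frac{1}{11}\right) - \frac{5487}{41 \cdot 17}\right) + 3531 = \left(- \frac{9917}{11} - \frac{5487}{697}\right) + 3531 = - \frac{6972506}{7667} + 3531 = \frac{20099671}{7667}$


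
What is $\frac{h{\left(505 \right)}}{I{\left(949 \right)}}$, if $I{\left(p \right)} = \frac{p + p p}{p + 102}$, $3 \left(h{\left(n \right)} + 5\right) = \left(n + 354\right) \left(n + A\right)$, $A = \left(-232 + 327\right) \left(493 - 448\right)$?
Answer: $\frac{863082251}{540930} \approx 1595.6$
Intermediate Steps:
$A = 4275$ ($A = 95 \cdot 45 = 4275$)
$h{\left(n \right)} = -5 + \frac{\left(354 + n\right) \left(4275 + n\right)}{3}$ ($h{\left(n \right)} = -5 + \frac{\left(n + 354\right) \left(n + 4275\right)}{3} = -5 + \frac{\left(354 + n\right) \left(4275 + n\right)}{3}$)
$I{\left(p \right)} = \frac{p + p^{2}}{102 + p}$
$\frac{h{\left(505 \right)}}{I{\left(949 \right)}} = \frac{504445 + 1543 \cdot 505 + \frac{505^{2}}{3}}{949 \frac{1}{102 + 949} \left(1 + 949\right)} = \frac{504445 + 779215 + \frac{1}{3} \cdot 255025}{949 \cdot \frac{1}{1051} \cdot 950} = \frac{504445 + 779215 + \frac{255025}{3}}{949 \cdot \frac{1}{1051} \cdot 950} = \frac{4106005}{3 \cdot \frac{901550}{1051}} = \frac{4106005}{3} \cdot \frac{1051}{901550} = \frac{863082251}{540930}$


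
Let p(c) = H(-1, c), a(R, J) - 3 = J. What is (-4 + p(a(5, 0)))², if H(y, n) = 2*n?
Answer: 4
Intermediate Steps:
a(R, J) = 3 + J
p(c) = 2*c
(-4 + p(a(5, 0)))² = (-4 + 2*(3 + 0))² = (-4 + 2*3)² = (-4 + 6)² = 2² = 4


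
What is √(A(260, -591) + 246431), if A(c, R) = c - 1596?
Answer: √245095 ≈ 495.07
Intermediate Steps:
A(c, R) = -1596 + c
√(A(260, -591) + 246431) = √((-1596 + 260) + 246431) = √(-1336 + 246431) = √245095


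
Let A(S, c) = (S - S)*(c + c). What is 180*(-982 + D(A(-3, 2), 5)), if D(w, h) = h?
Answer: -175860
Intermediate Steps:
A(S, c) = 0 (A(S, c) = 0*(2*c) = 0)
180*(-982 + D(A(-3, 2), 5)) = 180*(-982 + 5) = 180*(-977) = -175860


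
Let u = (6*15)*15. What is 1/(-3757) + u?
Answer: 5071949/3757 ≈ 1350.0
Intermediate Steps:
u = 1350 (u = 90*15 = 1350)
1/(-3757) + u = 1/(-3757) + 1350 = -1/3757 + 1350 = 5071949/3757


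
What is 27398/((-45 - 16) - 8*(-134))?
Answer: 27398/1011 ≈ 27.100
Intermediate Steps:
27398/((-45 - 16) - 8*(-134)) = 27398/(-61 + 1072) = 27398/1011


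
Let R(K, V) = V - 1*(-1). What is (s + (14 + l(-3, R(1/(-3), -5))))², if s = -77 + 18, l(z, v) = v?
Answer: 2401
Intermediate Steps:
R(K, V) = 1 + V (R(K, V) = V + 1 = 1 + V)
s = -59
(s + (14 + l(-3, R(1/(-3), -5))))² = (-59 + (14 + (1 - 5)))² = (-59 + (14 - 4))² = (-59 + 10)² = (-49)² = 2401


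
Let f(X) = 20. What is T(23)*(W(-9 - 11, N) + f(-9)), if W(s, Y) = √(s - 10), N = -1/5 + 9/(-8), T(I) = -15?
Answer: -300 - 15*I*√30 ≈ -300.0 - 82.158*I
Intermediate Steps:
N = -53/40 (N = -1*⅕ + 9*(-⅛) = -⅕ - 9/8 = -53/40 ≈ -1.3250)
W(s, Y) = √(-10 + s)
T(23)*(W(-9 - 11, N) + f(-9)) = -15*(√(-10 + (-9 - 11)) + 20) = -15*(√(-10 - 20) + 20) = -15*(√(-30) + 20) = -15*(I*√30 + 20) = -15*(20 + I*√30) = -300 - 15*I*√30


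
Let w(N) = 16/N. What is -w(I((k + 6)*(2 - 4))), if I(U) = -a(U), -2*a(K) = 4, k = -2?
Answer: -8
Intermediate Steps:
a(K) = -2 (a(K) = -½*4 = -2)
I(U) = 2 (I(U) = -1*(-2) = 2)
-w(I((k + 6)*(2 - 4))) = -16/2 = -1*8 = -8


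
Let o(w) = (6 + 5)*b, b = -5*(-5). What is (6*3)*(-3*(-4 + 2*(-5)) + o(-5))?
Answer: 5706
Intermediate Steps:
b = 25
o(w) = 275 (o(w) = (6 + 5)*25 = 11*25 = 275)
(6*3)*(-3*(-4 + 2*(-5)) + o(-5)) = (6*3)*(-3*(-4 + 2*(-5)) + 275) = 18*(-3*(-4 - 10) + 275) = 18*(-3*(-14) + 275) = 18*(42 + 275) = 18*317 = 5706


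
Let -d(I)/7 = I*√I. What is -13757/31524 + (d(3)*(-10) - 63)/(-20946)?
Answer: -47694685/110050284 - 35*√3/3491 ≈ -0.45076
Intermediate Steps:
d(I) = -7*I^(3/2) (d(I) = -7*I*√I = -7*I^(3/2))
-13757/31524 + (d(3)*(-10) - 63)/(-20946) = -13757/31524 + (-21*√3*(-10) - 63)/(-20946) = -13757*1/31524 + (-21*√3*(-10) - 63)*(-1/20946) = -13757/31524 + (-21*√3*(-10) - 63)*(-1/20946) = -13757/31524 + (210*√3 - 63)*(-1/20946) = -13757/31524 + (-63 + 210*√3)*(-1/20946) = -13757/31524 + (21/6982 - 35*√3/3491) = -47694685/110050284 - 35*√3/3491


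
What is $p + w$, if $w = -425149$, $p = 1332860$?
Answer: $907711$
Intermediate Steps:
$p + w = 1332860 - 425149 = 907711$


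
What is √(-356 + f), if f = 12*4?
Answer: 2*I*√77 ≈ 17.55*I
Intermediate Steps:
f = 48
√(-356 + f) = √(-356 + 48) = √(-308) = 2*I*√77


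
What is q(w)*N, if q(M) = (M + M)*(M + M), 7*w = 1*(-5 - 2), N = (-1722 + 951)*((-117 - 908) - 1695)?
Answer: 8388480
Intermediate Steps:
N = 2097120 (N = -771*(-1025 - 1695) = -771*(-2720) = 2097120)
w = -1 (w = (1*(-5 - 2))/7 = (1*(-7))/7 = (1/7)*(-7) = -1)
q(M) = 4*M**2 (q(M) = (2*M)*(2*M) = 4*M**2)
q(w)*N = (4*(-1)**2)*2097120 = (4*1)*2097120 = 4*2097120 = 8388480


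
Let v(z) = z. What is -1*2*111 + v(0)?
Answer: -222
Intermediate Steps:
-1*2*111 + v(0) = -1*2*111 + 0 = -2*111 + 0 = -222 + 0 = -222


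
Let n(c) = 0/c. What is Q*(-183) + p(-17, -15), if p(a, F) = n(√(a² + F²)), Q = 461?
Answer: -84363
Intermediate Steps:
n(c) = 0
p(a, F) = 0
Q*(-183) + p(-17, -15) = 461*(-183) + 0 = -84363 + 0 = -84363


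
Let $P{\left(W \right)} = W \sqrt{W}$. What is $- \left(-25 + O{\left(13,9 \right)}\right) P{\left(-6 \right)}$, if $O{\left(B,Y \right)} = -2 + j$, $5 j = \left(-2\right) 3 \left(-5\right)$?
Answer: $- 126 i \sqrt{6} \approx - 308.64 i$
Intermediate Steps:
$j = 6$ ($j = \frac{\left(-2\right) 3 \left(-5\right)}{5} = \frac{\left(-6\right) \left(-5\right)}{5} = \frac{1}{5} \cdot 30 = 6$)
$P{\left(W \right)} = W^{\frac{3}{2}}$
$O{\left(B,Y \right)} = 4$ ($O{\left(B,Y \right)} = -2 + 6 = 4$)
$- \left(-25 + O{\left(13,9 \right)}\right) P{\left(-6 \right)} = - \left(-25 + 4\right) \left(-6\right)^{\frac{3}{2}} = - \left(-21\right) \left(- 6 i \sqrt{6}\right) = - 126 i \sqrt{6}$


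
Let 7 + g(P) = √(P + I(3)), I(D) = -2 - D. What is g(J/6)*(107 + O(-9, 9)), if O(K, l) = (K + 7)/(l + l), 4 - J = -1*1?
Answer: -6734/9 + 2405*I*√6/27 ≈ -748.22 + 218.19*I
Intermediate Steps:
J = 5 (J = 4 - (-1) = 4 - 1*(-1) = 4 + 1 = 5)
g(P) = -7 + √(-5 + P) (g(P) = -7 + √(P + (-2 - 1*3)) = -7 + √(P + (-2 - 3)) = -7 + √(P - 5) = -7 + √(-5 + P))
O(K, l) = (7 + K)/(2*l) (O(K, l) = (7 + K)/((2*l)) = (7 + K)*(1/(2*l)) = (7 + K)/(2*l))
g(J/6)*(107 + O(-9, 9)) = (-7 + √(-5 + 5/6))*(107 + (½)*(7 - 9)/9) = (-7 + √(-5 + 5*(⅙)))*(107 + (½)*(⅑)*(-2)) = (-7 + √(-5 + ⅚))*(107 - ⅑) = (-7 + √(-25/6))*(962/9) = (-7 + 5*I*√6/6)*(962/9) = -6734/9 + 2405*I*√6/27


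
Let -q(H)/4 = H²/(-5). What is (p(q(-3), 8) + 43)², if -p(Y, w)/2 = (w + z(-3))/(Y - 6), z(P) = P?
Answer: 10816/9 ≈ 1201.8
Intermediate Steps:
q(H) = 4*H²/5 (q(H) = -4*H²/(-5) = -(-4)*H²/5 = 4*H²/5)
p(Y, w) = -2*(-3 + w)/(-6 + Y) (p(Y, w) = -2*(w - 3)/(Y - 6) = -2*(-3 + w)/(-6 + Y))
(p(q(-3), 8) + 43)² = (2*(3 - 1*8)/(-6 + (⅘)*(-3)²) + 43)² = (2*(3 - 8)/(-6 + (⅘)*9) + 43)² = (2*(-5)/(-6 + 36/5) + 43)² = (2*(-5)/(6/5) + 43)² = (2*(⅚)*(-5) + 43)² = (-25/3 + 43)² = (104/3)² = 10816/9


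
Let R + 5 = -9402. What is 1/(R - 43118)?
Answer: -1/52525 ≈ -1.9039e-5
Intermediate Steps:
R = -9407 (R = -5 - 9402 = -9407)
1/(R - 43118) = 1/(-9407 - 43118) = 1/(-52525) = -1/52525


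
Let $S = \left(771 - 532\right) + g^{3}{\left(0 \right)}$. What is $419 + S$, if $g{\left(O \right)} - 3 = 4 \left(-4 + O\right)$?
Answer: $-1539$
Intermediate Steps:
$g{\left(O \right)} = -13 + 4 O$ ($g{\left(O \right)} = 3 + 4 \left(-4 + O\right) = 3 + \left(-16 + 4 O\right) = -13 + 4 O$)
$S = -1958$ ($S = \left(771 - 532\right) + \left(-13 + 4 \cdot 0\right)^{3} = 239 + \left(-13 + 0\right)^{3} = 239 + \left(-13\right)^{3} = 239 - 2197 = -1958$)
$419 + S = 419 - 1958 = -1539$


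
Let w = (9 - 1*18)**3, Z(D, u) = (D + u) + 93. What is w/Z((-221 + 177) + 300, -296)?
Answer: -729/53 ≈ -13.755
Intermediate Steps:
Z(D, u) = 93 + D + u
w = -729 (w = (9 - 18)**3 = (-9)**3 = -729)
w/Z((-221 + 177) + 300, -296) = -729/(93 + ((-221 + 177) + 300) - 296) = -729/(93 + (-44 + 300) - 296) = -729/(93 + 256 - 296) = -729/53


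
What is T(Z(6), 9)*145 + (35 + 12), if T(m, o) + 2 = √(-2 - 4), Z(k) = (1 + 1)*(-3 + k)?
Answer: -243 + 145*I*√6 ≈ -243.0 + 355.18*I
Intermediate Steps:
Z(k) = -6 + 2*k (Z(k) = 2*(-3 + k) = -6 + 2*k)
T(m, o) = -2 + I*√6 (T(m, o) = -2 + √(-2 - 4) = -2 + √(-6) = -2 + I*√6)
T(Z(6), 9)*145 + (35 + 12) = (-2 + I*√6)*145 + (35 + 12) = (-290 + 145*I*√6) + 47 = -243 + 145*I*√6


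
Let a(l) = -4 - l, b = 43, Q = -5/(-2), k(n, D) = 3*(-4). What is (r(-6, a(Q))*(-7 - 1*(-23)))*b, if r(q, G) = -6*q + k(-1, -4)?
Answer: 16512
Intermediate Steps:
k(n, D) = -12
Q = 5/2 (Q = -5*(-1/2) = 5/2 ≈ 2.5000)
r(q, G) = -12 - 6*q (r(q, G) = -6*q - 12 = -12 - 6*q)
(r(-6, a(Q))*(-7 - 1*(-23)))*b = ((-12 - 6*(-6))*(-7 - 1*(-23)))*43 = ((-12 + 36)*(-7 + 23))*43 = (24*16)*43 = 384*43 = 16512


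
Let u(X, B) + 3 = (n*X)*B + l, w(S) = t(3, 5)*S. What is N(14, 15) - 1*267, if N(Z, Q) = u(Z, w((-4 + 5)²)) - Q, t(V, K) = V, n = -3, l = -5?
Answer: -416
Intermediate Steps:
w(S) = 3*S
u(X, B) = -8 - 3*B*X (u(X, B) = -3 + ((-3*X)*B - 5) = -3 + (-3*B*X - 5) = -3 + (-5 - 3*B*X) = -8 - 3*B*X)
N(Z, Q) = -8 - Q - 9*Z (N(Z, Q) = (-8 - 3*3*(-4 + 5)²*Z) - Q = (-8 - 3*3*1²*Z) - Q = (-8 - 3*3*1*Z) - Q = (-8 - 3*3*Z) - Q = (-8 - 9*Z) - Q = -8 - Q - 9*Z)
N(14, 15) - 1*267 = (-8 - 1*15 - 9*14) - 1*267 = (-8 - 15 - 126) - 267 = -149 - 267 = -416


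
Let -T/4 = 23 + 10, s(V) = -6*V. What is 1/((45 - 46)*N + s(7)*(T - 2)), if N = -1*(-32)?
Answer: 1/5596 ≈ 0.00017870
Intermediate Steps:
N = 32
T = -132 (T = -4*(23 + 10) = -4*33 = -132)
1/((45 - 46)*N + s(7)*(T - 2)) = 1/((45 - 46)*32 + (-6*7)*(-132 - 2)) = 1/(-1*32 - 42*(-134)) = 1/(-32 + 5628) = 1/5596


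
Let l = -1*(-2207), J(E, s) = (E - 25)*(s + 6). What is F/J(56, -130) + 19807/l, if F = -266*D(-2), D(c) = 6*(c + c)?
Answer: 15512155/2120927 ≈ 7.3139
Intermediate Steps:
J(E, s) = (-25 + E)*(6 + s)
D(c) = 12*c (D(c) = 6*(2*c) = 12*c)
l = 2207
F = 6384 (F = -3192*(-2) = -266*(-24) = 6384)
F/J(56, -130) + 19807/l = 6384/(-150 - 25*(-130) + 6*56 + 56*(-130)) + 19807/2207 = 6384/(-150 + 3250 + 336 - 7280) + 19807*(1/2207) = 6384/(-3844) + 19807/2207 = 6384*(-1/3844) + 19807/2207 = -1596/961 + 19807/2207 = 15512155/2120927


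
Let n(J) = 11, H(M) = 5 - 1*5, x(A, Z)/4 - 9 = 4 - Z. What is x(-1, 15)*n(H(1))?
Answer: -88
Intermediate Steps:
x(A, Z) = 52 - 4*Z (x(A, Z) = 36 + 4*(4 - Z) = 36 + (16 - 4*Z) = 52 - 4*Z)
H(M) = 0 (H(M) = 5 - 5 = 0)
x(-1, 15)*n(H(1)) = (52 - 4*15)*11 = (52 - 60)*11 = -8*11 = -88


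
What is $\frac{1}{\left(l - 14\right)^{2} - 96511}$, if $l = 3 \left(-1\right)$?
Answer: $- \frac{1}{96222} \approx -1.0393 \cdot 10^{-5}$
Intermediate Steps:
$l = -3$
$\frac{1}{\left(l - 14\right)^{2} - 96511} = \frac{1}{\left(-3 - 14\right)^{2} - 96511} = \frac{1}{\left(-17\right)^{2} - 96511} = \frac{1}{289 - 96511} = \frac{1}{-96222} = - \frac{1}{96222}$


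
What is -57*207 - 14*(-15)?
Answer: -11589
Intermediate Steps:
-57*207 - 14*(-15) = -11799 + 210 = -11589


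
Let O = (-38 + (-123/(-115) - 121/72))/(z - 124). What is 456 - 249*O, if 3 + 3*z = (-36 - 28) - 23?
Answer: 167283223/425040 ≈ 393.57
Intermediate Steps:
z = -30 (z = -1 + ((-36 - 28) - 23)/3 = -1 + (-64 - 23)/3 = -1 + (⅓)*(-87) = -1 - 29 = -30)
O = 319699/1275120 (O = (-38 + (-123/(-115) - 121/72))/(-30 - 124) = (-38 + (-123*(-1/115) - 121*1/72))/(-154) = (-38 + (123/115 - 121/72))*(-1/154) = (-38 - 5059/8280)*(-1/154) = -319699/8280*(-1/154) = 319699/1275120 ≈ 0.25072)
456 - 249*O = 456 - 249*319699/1275120 = 456 - 26535017/425040 = 167283223/425040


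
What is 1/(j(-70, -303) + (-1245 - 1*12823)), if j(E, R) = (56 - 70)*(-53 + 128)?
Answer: -1/15118 ≈ -6.6146e-5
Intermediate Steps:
j(E, R) = -1050 (j(E, R) = -14*75 = -1050)
1/(j(-70, -303) + (-1245 - 1*12823)) = 1/(-1050 + (-1245 - 1*12823)) = 1/(-1050 + (-1245 - 12823)) = 1/(-1050 - 14068) = 1/(-15118) = -1/15118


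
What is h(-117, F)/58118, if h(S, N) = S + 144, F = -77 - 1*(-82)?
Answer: 27/58118 ≈ 0.00046457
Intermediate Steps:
F = 5 (F = -77 + 82 = 5)
h(S, N) = 144 + S
h(-117, F)/58118 = (144 - 117)/58118 = 27*(1/58118) = 27/58118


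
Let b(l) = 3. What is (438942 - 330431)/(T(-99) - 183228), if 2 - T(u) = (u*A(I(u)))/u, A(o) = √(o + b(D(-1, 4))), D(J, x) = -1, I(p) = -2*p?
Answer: -19882036486/33571766875 + 108511*√201/33571766875 ≈ -0.59218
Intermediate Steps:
A(o) = √(3 + o) (A(o) = √(o + 3) = √(3 + o))
T(u) = 2 - √(3 - 2*u) (T(u) = 2 - u*√(3 - 2*u)/u = 2 - √(3 - 2*u))
(438942 - 330431)/(T(-99) - 183228) = (438942 - 330431)/((2 - √(3 - 2*(-99))) - 183228) = 108511/((2 - √(3 + 198)) - 183228) = 108511/((2 - √201) - 183228) = 108511/(-183226 - √201)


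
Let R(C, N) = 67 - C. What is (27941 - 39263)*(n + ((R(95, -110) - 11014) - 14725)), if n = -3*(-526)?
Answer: 273867858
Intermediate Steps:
n = 1578
(27941 - 39263)*(n + ((R(95, -110) - 11014) - 14725)) = (27941 - 39263)*(1578 + (((67 - 1*95) - 11014) - 14725)) = -11322*(1578 + (((67 - 95) - 11014) - 14725)) = -11322*(1578 + ((-28 - 11014) - 14725)) = -11322*(1578 + (-11042 - 14725)) = -11322*(1578 - 25767) = -11322*(-24189) = 273867858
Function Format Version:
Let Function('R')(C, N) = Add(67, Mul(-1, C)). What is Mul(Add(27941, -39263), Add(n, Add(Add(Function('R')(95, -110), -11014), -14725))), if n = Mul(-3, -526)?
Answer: 273867858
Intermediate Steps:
n = 1578
Mul(Add(27941, -39263), Add(n, Add(Add(Function('R')(95, -110), -11014), -14725))) = Mul(Add(27941, -39263), Add(1578, Add(Add(Add(67, Mul(-1, 95)), -11014), -14725))) = Mul(-11322, Add(1578, Add(Add(Add(67, -95), -11014), -14725))) = Mul(-11322, Add(1578, Add(Add(-28, -11014), -14725))) = Mul(-11322, Add(1578, Add(-11042, -14725))) = Mul(-11322, Add(1578, -25767)) = Mul(-11322, -24189) = 273867858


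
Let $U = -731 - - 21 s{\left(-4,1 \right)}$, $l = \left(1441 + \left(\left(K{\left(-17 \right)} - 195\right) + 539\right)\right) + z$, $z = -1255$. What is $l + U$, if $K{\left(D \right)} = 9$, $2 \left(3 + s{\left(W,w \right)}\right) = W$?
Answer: $-297$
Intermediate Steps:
$s{\left(W,w \right)} = -3 + \frac{W}{2}$
$l = 539$ ($l = \left(1441 + \left(\left(9 - 195\right) + 539\right)\right) - 1255 = \left(1441 + \left(-186 + 539\right)\right) - 1255 = \left(1441 + 353\right) - 1255 = 1794 - 1255 = 539$)
$U = -836$ ($U = -731 - - 21 \left(-3 + \frac{1}{2} \left(-4\right)\right) = -731 - - 21 \left(-3 - 2\right) = -731 - \left(-21\right) \left(-5\right) = -731 - 105 = -836$)
$l + U = 539 - 836 = -297$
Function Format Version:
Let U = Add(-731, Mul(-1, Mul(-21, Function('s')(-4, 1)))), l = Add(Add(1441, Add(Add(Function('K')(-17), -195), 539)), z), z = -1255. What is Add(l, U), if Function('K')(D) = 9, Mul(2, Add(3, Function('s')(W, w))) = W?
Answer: -297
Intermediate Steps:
Function('s')(W, w) = Add(-3, Mul(Rational(1, 2), W))
l = 539 (l = Add(Add(1441, Add(Add(9, -195), 539)), -1255) = Add(Add(1441, Add(-186, 539)), -1255) = Add(Add(1441, 353), -1255) = Add(1794, -1255) = 539)
U = -836 (U = Add(-731, Mul(-1, Mul(-21, Add(-3, Mul(Rational(1, 2), -4))))) = Add(-731, Mul(-1, Mul(-21, Add(-3, -2)))) = Add(-731, Mul(-1, Mul(-21, -5))) = Add(-731, Mul(-1, 105)) = Add(-731, -105) = -836)
Add(l, U) = Add(539, -836) = -297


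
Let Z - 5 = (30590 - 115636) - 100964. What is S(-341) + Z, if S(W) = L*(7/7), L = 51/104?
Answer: -19344469/104 ≈ -1.8600e+5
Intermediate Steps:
Z = -186005 (Z = 5 + ((30590 - 115636) - 100964) = 5 + (-85046 - 100964) = 5 - 186010 = -186005)
L = 51/104 (L = 51*(1/104) = 51/104 ≈ 0.49038)
S(W) = 51/104 (S(W) = 51*(7/7)/104 = 51*(7*(1/7))/104 = (51/104)*1 = 51/104)
S(-341) + Z = 51/104 - 186005 = -19344469/104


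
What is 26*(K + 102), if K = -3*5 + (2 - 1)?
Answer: 2288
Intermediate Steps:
K = -14 (K = -15 + 1 = -14)
26*(K + 102) = 26*(-14 + 102) = 26*88 = 2288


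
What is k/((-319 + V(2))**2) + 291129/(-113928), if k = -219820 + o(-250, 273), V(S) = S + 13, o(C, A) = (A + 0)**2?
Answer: -1810737113/438698752 ≈ -4.1275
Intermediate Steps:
o(C, A) = A**2
V(S) = 13 + S
k = -145291 (k = -219820 + 273**2 = -219820 + 74529 = -145291)
k/((-319 + V(2))**2) + 291129/(-113928) = -145291/(-319 + (13 + 2))**2 + 291129/(-113928) = -145291/(-319 + 15)**2 + 291129*(-1/113928) = -145291/((-304)**2) - 97043/37976 = -145291/92416 - 97043/37976 = -1810737113/438698752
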